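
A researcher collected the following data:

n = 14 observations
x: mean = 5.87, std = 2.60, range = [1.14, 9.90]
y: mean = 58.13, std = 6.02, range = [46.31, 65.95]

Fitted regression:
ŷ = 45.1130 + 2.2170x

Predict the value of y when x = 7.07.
ŷ = 60.7872

To predict y for x = 7.07, substitute into the regression equation:

ŷ = 45.1130 + 2.2170 × 7.07
ŷ = 45.1130 + 15.6742
ŷ = 60.7872

This is the fitted mean response at that x — an individual observation would come with a wider prediction interval.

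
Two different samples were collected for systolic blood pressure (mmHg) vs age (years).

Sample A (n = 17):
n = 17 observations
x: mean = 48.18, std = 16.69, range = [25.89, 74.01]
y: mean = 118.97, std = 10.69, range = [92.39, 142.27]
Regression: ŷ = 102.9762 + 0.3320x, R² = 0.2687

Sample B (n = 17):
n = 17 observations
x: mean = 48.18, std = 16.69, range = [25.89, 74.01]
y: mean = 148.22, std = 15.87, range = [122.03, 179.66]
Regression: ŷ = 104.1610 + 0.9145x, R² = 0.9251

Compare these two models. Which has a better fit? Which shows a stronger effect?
Model B has the better fit (R² = 0.9251 vs 0.2687). Model B shows the stronger effect (|β₁| = 0.9145 vs 0.3320).

Model Comparison:

Fit — compare R²:
- Model A: R² = 0.2687 → 26.87% of variance in blood pressure explained
- Model B: R² = 0.9251 → 92.51% of variance in blood pressure explained
- 0.9251 > 0.2687 → Model B has the better fit

Strength of effect — compare |β₁|:
- Model A: β₁ = 0.3320 → predicted blood pressure rises 0.3320 mmHg per additional year of age
- Model B: β₁ = 0.9145 → predicted blood pressure rises 0.9145 mmHg per additional year of age
- |0.3320| < |0.9145| → Model B shows the stronger marginal effect

Notes:
- A better fit (higher R²) doesn't necessarily mean a more important relationship.
- R² measures how tightly points cluster around the line; β₁ measures how steep the line is — they answer different questions.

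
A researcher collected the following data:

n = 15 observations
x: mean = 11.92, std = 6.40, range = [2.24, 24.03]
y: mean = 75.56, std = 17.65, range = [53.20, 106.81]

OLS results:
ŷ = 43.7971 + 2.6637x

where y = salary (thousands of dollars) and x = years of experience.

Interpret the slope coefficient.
For each additional year of experience, predicted salary increases by approximately 2.6637 thousand dollars.

The slope coefficient β₁ = 2.6637 represents the marginal effect of experience on salary.

Interpretation:
- Experience up by 1 year → predicted salary increases by 2.6637 thousand dollars
- This is a linear approximation: the same per-unit change is assumed across the whole observed x range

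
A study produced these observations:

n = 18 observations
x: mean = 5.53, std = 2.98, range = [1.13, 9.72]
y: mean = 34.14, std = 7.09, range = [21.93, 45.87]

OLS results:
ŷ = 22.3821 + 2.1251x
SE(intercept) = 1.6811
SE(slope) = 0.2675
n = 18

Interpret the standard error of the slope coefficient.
The slope 2.1251 is pinned down to within about ±0.2675 (one SE) by these data — relative uncertainty 12.6%, i.e. precise.

SE(β̂₁) = s / √Sxx, where s is the residual standard deviation and Sxx = Σ(x − x̄)². It is the yardstick for how far β̂₁ = 2.1251 could plausibly be from the true slope.

Relative precision:
- SE / |β̂₁| = 0.2675 / 2.1251 = 12.6%
- Rule of thumb (under 20%: precise; 20% to under 50%: moderately precise; 50% or more: imprecise) → precise

Link to interval estimation: a confidence interval for β₁ is β̂₁ ± t* × 0.2675, so SE sets the half-width per unit of t*.

What drives SE(β̂₁): wider spread of x values → smaller SE; larger n (here n = 18) → smaller SE.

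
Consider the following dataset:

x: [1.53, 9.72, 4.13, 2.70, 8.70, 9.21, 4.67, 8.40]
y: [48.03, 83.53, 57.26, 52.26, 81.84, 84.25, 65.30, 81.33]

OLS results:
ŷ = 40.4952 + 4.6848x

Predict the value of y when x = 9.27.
ŷ = 83.9233

To predict y for x = 9.27, substitute into the regression equation:

ŷ = 40.4952 + 4.6848 × 9.27
ŷ = 40.4952 + 43.4281
ŷ = 83.9233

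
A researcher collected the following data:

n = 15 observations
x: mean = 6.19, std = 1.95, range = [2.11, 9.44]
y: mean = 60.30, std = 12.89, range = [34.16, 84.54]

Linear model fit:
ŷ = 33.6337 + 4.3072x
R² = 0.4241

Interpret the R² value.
The model explains 42.41% of the variance in y (R² = 0.4241), leaving 57.59% unexplained; the fit is moderate.

The coefficient of determination R² is the fraction of the total variation in y that the fitted line accounts for.

Here R² = 0.4241:
- Explained: 42.41% of the variation in y
- Unexplained (residual): 100% − 42.41% = 57.59%
- Rule of thumb (below 0.3 weak; 0.3 to below 0.7 moderate; 0.7 and above strong) → moderate

Note: R² says nothing about causation, and a high R² does not by itself mean the linear form is appropriate — check the residuals.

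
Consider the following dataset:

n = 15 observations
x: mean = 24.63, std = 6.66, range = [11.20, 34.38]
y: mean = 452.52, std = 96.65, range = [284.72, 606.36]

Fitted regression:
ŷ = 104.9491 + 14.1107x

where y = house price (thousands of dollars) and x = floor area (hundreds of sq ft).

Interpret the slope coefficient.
For each additional hundred sq ft of floor area, predicted house price increases by approximately 14.1107 thousand dollars.

The slope coefficient β₁ = 14.1107 represents the marginal effect of floor area on house price.

Interpretation:
- Floor area up by 1 hundred sq ft → predicted house price increases by 14.1107 thousand dollars
- This is a linear approximation: the same per-unit change is assumed across the whole observed x range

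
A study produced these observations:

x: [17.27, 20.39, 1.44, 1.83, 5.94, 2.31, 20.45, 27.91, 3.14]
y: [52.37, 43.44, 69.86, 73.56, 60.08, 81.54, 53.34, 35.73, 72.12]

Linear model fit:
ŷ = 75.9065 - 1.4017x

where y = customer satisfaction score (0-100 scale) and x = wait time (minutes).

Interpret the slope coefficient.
For each additional minute of wait time, predicted satisfaction score decreases by approximately 1.4017 points.

β₁ = -1.4017 is the change in predicted satisfaction score (points) per additional minute of wait time.

Interpretation:
- Wait time up by 1 minute → predicted satisfaction score decreases by 1.4017 points
- The effect is assumed constant over the observed range of x (linearity)
- The sign (−) gives the direction; the magnitude 1.4017 gives the size of the effect per minute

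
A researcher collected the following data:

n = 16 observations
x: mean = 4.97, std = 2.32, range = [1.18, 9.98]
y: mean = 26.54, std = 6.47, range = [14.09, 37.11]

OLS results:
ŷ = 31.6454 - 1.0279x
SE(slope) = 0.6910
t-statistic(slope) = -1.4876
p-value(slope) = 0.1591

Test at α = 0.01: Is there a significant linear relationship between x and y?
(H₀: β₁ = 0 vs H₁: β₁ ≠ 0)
Since p-value = 0.1591 ≥ α = 0.01, fail to reject H₀ — the slope is not significantly different from 0.

Hypothesis test for the slope coefficient:

H₀: β₁ = 0 (no linear relationship)
H₁: β₁ ≠ 0 (linear relationship exists)

Test statistic: t = β̂₁ / SE(β̂₁) = -1.0279 / 0.6910 = -1.4876

p = 0.1591: how often a slope estimate this far from 0 (in SE units) would arise by chance if β₁ were truly 0.

Decision rule: reject H₀ if p-value < α.
p-value = 0.1591 ≥ α = 0.01 → fail to reject H₀.

At α = 0.01 the data do not provide convincing evidence of a nonzero slope.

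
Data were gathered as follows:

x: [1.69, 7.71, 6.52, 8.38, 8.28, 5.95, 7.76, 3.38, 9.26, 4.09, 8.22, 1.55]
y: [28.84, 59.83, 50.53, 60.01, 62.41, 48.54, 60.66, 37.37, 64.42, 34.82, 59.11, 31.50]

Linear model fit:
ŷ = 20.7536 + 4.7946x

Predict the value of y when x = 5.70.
ŷ = 48.0828

Plug x = 5.70 into the fitted line:

ŷ = 20.7536 + 4.7946 × 5.70
ŷ = 20.7536 + 27.3292
ŷ = 48.0828

This is a point prediction; actual observations scatter around it by roughly the residual standard deviation.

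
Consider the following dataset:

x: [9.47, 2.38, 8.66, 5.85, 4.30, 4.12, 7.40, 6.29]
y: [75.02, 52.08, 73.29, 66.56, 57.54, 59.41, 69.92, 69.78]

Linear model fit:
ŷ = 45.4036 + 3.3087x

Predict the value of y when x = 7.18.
ŷ = 69.1601

Plug x = 7.18 into the fitted line:

ŷ = 45.4036 + 3.3087 × 7.18
ŷ = 45.4036 + 23.7565
ŷ = 69.1601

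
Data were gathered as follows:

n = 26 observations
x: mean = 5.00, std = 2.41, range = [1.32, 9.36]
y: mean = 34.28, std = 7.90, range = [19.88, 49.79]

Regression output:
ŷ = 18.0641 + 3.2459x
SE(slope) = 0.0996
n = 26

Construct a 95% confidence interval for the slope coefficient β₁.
The 95% CI for β₁ is (3.0403, 3.4515)

Confidence interval for the slope:

The 95% CI for β₁ is: β̂₁ ± t*(α/2, n-2) × SE(β̂₁)

Step 1: Find critical t-value
- Confidence level = 0.95
- Degrees of freedom = n - 2 = 26 - 2 = 24
- t*(α/2, 24) = 2.0639

Step 2: Calculate margin of error
Margin = 2.0639 × 0.0996 = 0.2056

Step 3: Construct interval
CI = 3.2459 ± 0.2056
CI = (3.0403, 3.4515)

Interpretation: We are 95% confident that the true slope β₁ lies between 3.0403 and 3.4515.
The interval does not include 0, suggesting a significant linear relationship.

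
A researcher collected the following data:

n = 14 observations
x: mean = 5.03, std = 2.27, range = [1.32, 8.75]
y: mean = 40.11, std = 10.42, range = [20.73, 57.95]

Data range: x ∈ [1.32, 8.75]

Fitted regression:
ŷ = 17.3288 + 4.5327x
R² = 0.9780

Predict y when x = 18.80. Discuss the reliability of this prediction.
The equation gives ŷ = 102.5436; however x = 18.80 is 10.05 units above the observed range, so this extrapolated value should not be trusted.

Prediction calculation:
ŷ = 17.3288 + 4.5327 × 18.80
ŷ = 102.5436

Reliability:
- Data range: x ∈ [1.32, 8.75]
- Prediction point: x = 18.80 is 10.05 units above the observed range → this is EXTRAPOLATION, not interpolation

Why that matters here:
- R² describes fit only over the sampled x values; it says nothing about behaviour beyond them
- Real relationships often flatten, saturate, or turn nonlinear at extremes

A defensible statement: 'if the linear trend continued to x = 18.80, y would be about 102.5436' — the premise is untested.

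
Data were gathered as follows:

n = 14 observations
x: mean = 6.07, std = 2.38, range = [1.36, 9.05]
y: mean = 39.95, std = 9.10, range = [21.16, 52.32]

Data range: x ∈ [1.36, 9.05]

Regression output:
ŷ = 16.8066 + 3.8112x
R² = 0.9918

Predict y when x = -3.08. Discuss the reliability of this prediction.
The equation gives ŷ = 5.0681; however x = -3.08 is 4.44 units below the observed range, so this extrapolated value should not be trusted.

Prediction calculation:
ŷ = 16.8066 + 3.8112 × (-3.08)
ŷ = 5.0681

Reliability:
- Data range: x ∈ [1.36, 9.05]
- Prediction point: x = -3.08 is 4.44 units below the observed range → this is EXTRAPOLATION, not interpolation

Why that matters here:
- The linear relationship may not hold outside the observed range
- Real relationships often flatten, saturate, or turn nonlinear at extremes
- R² describes fit only over the sampled x values; it says nothing about behaviour beyond them

The R² = 0.9918 only validates the fit within [1.36, 9.05]; treat ŷ = 5.0681 with caution.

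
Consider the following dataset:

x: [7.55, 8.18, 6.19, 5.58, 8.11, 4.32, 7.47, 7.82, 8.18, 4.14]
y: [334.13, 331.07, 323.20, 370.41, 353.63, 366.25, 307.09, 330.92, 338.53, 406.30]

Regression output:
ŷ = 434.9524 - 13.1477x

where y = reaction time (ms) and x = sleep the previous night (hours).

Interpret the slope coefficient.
On average, reaction time is about 13.1477 ms lower for every extra hour of sleep.

β₁ = -13.1477 is the change in predicted reaction time (ms) per additional hour of sleep.

Interpretation:
- Sleep up by 1 hour → predicted reaction time decreases by 13.1477 ms
- The effect is assumed constant over the observed range of x (linearity)
- The slope describes association in these data, not necessarily a causal effect

The intercept β₀ = 434.9524 is the predicted reaction time when sleep = 0; since the smallest observed x is 4.14, this is an extrapolation and mainly anchors the line.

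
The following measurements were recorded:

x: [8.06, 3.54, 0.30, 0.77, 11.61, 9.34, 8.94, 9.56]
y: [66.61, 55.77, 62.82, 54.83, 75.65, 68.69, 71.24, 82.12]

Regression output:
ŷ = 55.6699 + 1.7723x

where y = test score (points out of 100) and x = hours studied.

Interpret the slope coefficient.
On average, test score is about 1.7723 points higher for every extra hour of study time.

The slope coefficient β₁ = 1.7723 represents the marginal effect of study time on test score.

Interpretation:
- Study time up by 1 hour → predicted test score increases by 1.7723 points
- This is a linear approximation: the same per-unit change is assumed across the whole observed x range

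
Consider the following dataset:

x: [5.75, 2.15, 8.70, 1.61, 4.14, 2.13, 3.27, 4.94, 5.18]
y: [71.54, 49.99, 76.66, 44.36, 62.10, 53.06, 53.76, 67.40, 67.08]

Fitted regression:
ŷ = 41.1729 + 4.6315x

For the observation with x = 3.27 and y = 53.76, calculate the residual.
Residual = -2.5579

The residual is the difference between the actual value and the predicted value:

Residual = y - ŷ

Step 1: Calculate predicted value
ŷ = 41.1729 + 4.6315 × 3.27
ŷ = 56.3179

Step 2: Calculate residual
Residual = 53.76 - 56.3179
Residual = -2.5579

Interpretation: the model overestimates the actual value by 2.5579 at this point (negative residual → observation lies below the fitted line).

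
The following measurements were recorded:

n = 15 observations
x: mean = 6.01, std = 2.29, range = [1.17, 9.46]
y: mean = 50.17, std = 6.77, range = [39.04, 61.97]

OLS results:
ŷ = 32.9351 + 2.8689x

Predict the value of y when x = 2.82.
ŷ = 41.0254

x = 2.82 lies inside the observed range [1.17, 9.46], so the fitted equation applies directly:

ŷ = 32.9351 + 2.8689 × 2.82
ŷ = 32.9351 + 8.0903
ŷ = 41.0254

This is a point prediction; actual observations scatter around it by roughly the residual standard deviation.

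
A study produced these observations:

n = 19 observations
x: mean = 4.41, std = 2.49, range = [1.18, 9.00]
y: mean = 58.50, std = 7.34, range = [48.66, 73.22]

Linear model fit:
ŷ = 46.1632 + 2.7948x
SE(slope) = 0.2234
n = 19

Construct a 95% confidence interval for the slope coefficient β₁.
The 95% CI for β₁ is (2.3235, 3.2661)

Confidence interval for the slope:

The 95% CI for β₁ is: β̂₁ ± t*(α/2, n-2) × SE(β̂₁)

Step 1: Find critical t-value
- Confidence level = 0.95
- Degrees of freedom = n - 2 = 19 - 2 = 17
- t*(α/2, 17) = 2.1098

Step 2: Calculate margin of error
Margin = 2.1098 × 0.2234 = 0.4713

Step 3: Construct interval
CI = 2.7948 ± 0.4713
CI = (2.3235, 3.2661)

Interpretation: intervals built this way capture the true β₁ in 95% of repeated samples; here the plausible range for the per-unit effect of x on y is 2.3235 to 3.2661.
Since 0 is outside the interval, a two-sided test at α = 0.05 would reject H₀: β₁ = 0.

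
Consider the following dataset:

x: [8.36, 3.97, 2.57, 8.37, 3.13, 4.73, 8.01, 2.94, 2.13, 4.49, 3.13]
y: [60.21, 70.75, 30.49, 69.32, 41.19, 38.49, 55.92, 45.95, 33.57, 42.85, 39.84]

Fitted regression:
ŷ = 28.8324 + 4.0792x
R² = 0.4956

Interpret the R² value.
The model explains 49.56% of the variance in y (R² = 0.4956), leaving 50.44% unexplained; the fit is moderate.

R² = 1 − SS_res/SS_tot compares the residual scatter to the total scatter of y about its mean.

Here R² = 0.4956:
- Explained: 49.56% of the variation in y
- Unexplained (residual): 100% − 49.56% = 50.44%
- Rule of thumb (below 0.3 weak; 0.3 to below 0.7 moderate; 0.7 and above strong) → moderate

Equivalently, for simple linear regression R² = r², so |r| = √0.4956 ≈ 0.7040.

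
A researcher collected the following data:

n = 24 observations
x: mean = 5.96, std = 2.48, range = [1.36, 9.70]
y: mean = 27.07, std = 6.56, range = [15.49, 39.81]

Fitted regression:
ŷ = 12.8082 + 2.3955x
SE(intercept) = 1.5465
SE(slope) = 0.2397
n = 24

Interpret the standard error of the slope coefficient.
SE(slope) = 0.2397 measures the uncertainty in the estimated slope. The coefficient is estimated precisely (SE/|β̂₁| = 10.0%).

SE(β̂₁) = s / √Sxx, where s is the residual standard deviation and Sxx = Σ(x − x̄)². It is the yardstick for how far β̂₁ = 2.3955 could plausibly be from the true slope.

Relative precision:
- SE / |β̂₁| = 0.2397 / 2.3955 = 10.0%
- Rule of thumb (under 20%: precise; 20% to under 50%: moderately precise; 50% or more: imprecise) → precise

Link to interval estimation: a confidence interval for β₁ is β̂₁ ± t* × 0.2397, so SE sets the half-width per unit of t*.

What drives SE(β̂₁): more residual scatter → larger SE; wider spread of x values → smaller SE; larger n (here n = 24) → smaller SE.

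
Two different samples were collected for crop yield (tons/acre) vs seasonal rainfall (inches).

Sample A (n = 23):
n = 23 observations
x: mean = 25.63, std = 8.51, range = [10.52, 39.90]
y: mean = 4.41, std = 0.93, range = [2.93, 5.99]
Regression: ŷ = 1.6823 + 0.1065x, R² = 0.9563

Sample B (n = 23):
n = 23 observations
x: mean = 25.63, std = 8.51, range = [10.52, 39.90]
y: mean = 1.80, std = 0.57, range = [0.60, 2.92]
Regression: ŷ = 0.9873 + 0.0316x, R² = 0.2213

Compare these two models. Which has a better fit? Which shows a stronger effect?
Model A has the better fit (R² = 0.9563 vs 0.2213). Model A shows the stronger effect (|β₁| = 0.1065 vs 0.0316).

Model Comparison:

Fit — compare R²:
- Model A: R² = 0.9563 → 95.63% of variance in crop yield explained
- Model B: R² = 0.2213 → 22.13% of variance in crop yield explained
- 0.9563 > 0.2213 → Model A has the better fit

Effect size (slope magnitude):
- Model A: β₁ = 0.1065 → predicted crop yield rises 0.1065 tons/acre per additional inch of rainfall
- Model B: β₁ = 0.0316 → predicted crop yield rises 0.0316 tons/acre per additional inch of rainfall
- |0.1065| > |0.0316| → Model A shows the stronger marginal effect

Notes:
- R² measures how tightly points cluster around the line; β₁ measures how steep the line is — they answer different questions.
- A better fit (higher R²) doesn't necessarily mean a more important relationship.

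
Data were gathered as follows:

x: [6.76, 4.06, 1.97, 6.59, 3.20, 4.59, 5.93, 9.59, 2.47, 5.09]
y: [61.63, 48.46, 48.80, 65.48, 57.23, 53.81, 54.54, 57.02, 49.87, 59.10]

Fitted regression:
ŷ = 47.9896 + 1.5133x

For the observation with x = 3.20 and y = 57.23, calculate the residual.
Residual = 4.3978

The residual is the difference between the actual value and the predicted value:

Residual = y - ŷ

Step 1: Calculate predicted value
ŷ = 47.9896 + 1.5133 × 3.20
ŷ = 52.8322

Step 2: Calculate residual
Residual = 57.23 - 52.8322
Residual = 4.3978

The residual is positive, so the observed y = 57.23 sits above the regression line (the line underestimates it by 4.3978).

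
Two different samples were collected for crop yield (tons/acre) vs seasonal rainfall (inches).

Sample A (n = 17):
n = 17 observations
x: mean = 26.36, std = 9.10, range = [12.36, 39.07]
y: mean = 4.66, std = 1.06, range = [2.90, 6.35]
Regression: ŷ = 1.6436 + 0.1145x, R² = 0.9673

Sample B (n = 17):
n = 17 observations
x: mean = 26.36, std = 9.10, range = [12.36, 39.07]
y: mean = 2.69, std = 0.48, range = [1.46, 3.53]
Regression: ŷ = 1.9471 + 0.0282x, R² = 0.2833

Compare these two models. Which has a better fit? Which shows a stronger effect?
Model A has the better fit (R² = 0.9673 vs 0.2833). Model A shows the stronger effect (|β₁| = 0.1145 vs 0.0282).

Model Comparison:

Goodness of fit (R²):
- Model A: R² = 0.9673 → 96.73% of variance in crop yield explained
- Model B: R² = 0.2833 → 28.33% of variance in crop yield explained
- 0.9673 > 0.2833 → Model A has the better fit

Strength of effect — compare |β₁|:
- Model A: β₁ = 0.1145 → predicted crop yield rises 0.1145 tons/acre per additional inch of rainfall
- Model B: β₁ = 0.0282 → predicted crop yield rises 0.0282 tons/acre per additional inch of rainfall
- |0.1145| > |0.0282| → Model A shows the stronger marginal effect

Notes:
- A better fit (higher R²) doesn't necessarily mean a more important relationship.
- A steeper slope doesn't make a better model if the scatter around the line is large.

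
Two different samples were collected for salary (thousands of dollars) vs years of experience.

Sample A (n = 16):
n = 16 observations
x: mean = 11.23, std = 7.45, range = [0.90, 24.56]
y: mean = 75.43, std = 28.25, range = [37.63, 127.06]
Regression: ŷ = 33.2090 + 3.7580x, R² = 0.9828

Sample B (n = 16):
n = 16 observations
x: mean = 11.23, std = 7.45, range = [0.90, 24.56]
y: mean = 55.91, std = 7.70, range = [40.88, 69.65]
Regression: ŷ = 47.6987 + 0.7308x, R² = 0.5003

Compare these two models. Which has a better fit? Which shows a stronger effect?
Model A has the better fit (R² = 0.9828 vs 0.5003). Model A shows the stronger effect (|β₁| = 3.7580 vs 0.7308).

Model Comparison:

Goodness of fit (R²):
- Model A: R² = 0.9828 → 98.28% of variance in salary explained
- Model B: R² = 0.5003 → 50.03% of variance in salary explained
- 0.9828 > 0.5003 → Model A has the better fit

Strength of effect — compare |β₁|:
- Model A: β₁ = 3.7580 → predicted salary rises 3.7580 thousand dollars per additional year of experience
- Model B: β₁ = 0.7308 → predicted salary rises 0.7308 thousand dollars per additional year of experience
- |3.7580| > |0.7308| → Model A shows the stronger marginal effect

Notes:
- R² measures how tightly points cluster around the line; β₁ measures how steep the line is — they answer different questions.
- A better fit (higher R²) doesn't necessarily mean a more important relationship.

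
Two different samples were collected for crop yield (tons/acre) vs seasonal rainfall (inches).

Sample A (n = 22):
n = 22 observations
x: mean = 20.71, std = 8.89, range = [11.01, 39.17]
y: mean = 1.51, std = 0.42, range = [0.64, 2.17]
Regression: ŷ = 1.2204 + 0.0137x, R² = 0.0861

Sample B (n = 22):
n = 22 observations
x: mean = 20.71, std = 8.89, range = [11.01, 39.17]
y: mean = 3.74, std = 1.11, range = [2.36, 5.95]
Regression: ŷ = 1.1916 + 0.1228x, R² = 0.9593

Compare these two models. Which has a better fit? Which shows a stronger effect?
Model B has the better fit (R² = 0.9593 vs 0.0861). Model B shows the stronger effect (|β₁| = 0.1228 vs 0.0137).

Model Comparison:

Goodness of fit (R²):
- Model A: R² = 0.0861 → 8.61% of variance in crop yield explained
- Model B: R² = 0.9593 → 95.93% of variance in crop yield explained
- 0.9593 > 0.0861 → Model B has the better fit

Effect size (slope magnitude):
- Model A: β₁ = 0.0137 → predicted crop yield rises 0.0137 tons/acre per additional inch of rainfall
- Model B: β₁ = 0.1228 → predicted crop yield rises 0.1228 tons/acre per additional inch of rainfall
- |0.0137| < |0.1228| → Model B shows the stronger marginal effect

Note: The two samples could reflect different populations, time periods, or measurement quality.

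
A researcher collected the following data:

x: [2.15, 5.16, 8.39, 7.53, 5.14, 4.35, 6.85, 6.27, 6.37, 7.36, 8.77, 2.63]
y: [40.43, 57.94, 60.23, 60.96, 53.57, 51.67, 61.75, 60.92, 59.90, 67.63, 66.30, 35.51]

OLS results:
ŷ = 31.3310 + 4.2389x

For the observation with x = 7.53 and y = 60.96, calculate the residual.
Residual = -2.2899

The residual is the difference between the actual value and the predicted value:

Residual = y - ŷ

Step 1: Calculate predicted value
ŷ = 31.3310 + 4.2389 × 7.53
ŷ = 63.2499

Step 2: Calculate residual
Residual = 60.96 - 63.2499
Residual = -2.2899

The residual is negative, so the observed y = 60.96 sits below the regression line (the line overestimates it by 2.2899).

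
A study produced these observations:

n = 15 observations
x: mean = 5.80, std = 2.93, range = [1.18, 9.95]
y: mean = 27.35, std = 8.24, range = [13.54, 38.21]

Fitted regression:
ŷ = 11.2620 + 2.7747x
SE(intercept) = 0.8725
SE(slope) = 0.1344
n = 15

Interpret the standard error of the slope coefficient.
SE(β̂₁) = 0.1344 is the estimated standard deviation of the slope estimate across repeated samples; relative to β̂₁ = 2.7747 that is 4.8%, a precise estimate.

SE(β̂₁) = s / √Sxx, where s is the residual standard deviation and Sxx = Σ(x − x̄)². It is the yardstick for how far β̂₁ = 2.7747 could plausibly be from the true slope.

Relative precision:
- SE / |β̂₁| = 0.1344 / 2.7747 = 4.8%
- Rule of thumb (under 20%: precise; 20% to under 50%: moderately precise; 50% or more: imprecise) → precise

Rough 95% range (±2 SE): 2.7747 ± 0.2688 → (2.5059, 3.0435).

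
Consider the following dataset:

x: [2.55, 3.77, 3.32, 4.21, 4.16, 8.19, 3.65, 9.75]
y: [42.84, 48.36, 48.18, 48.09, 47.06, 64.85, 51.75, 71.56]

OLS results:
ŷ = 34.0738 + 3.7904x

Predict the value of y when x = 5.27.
ŷ = 54.0492

To predict y for x = 5.27, substitute into the regression equation:

ŷ = 34.0738 + 3.7904 × 5.27
ŷ = 34.0738 + 19.9754
ŷ = 54.0492

This is a point prediction; actual observations scatter around it by roughly the residual standard deviation.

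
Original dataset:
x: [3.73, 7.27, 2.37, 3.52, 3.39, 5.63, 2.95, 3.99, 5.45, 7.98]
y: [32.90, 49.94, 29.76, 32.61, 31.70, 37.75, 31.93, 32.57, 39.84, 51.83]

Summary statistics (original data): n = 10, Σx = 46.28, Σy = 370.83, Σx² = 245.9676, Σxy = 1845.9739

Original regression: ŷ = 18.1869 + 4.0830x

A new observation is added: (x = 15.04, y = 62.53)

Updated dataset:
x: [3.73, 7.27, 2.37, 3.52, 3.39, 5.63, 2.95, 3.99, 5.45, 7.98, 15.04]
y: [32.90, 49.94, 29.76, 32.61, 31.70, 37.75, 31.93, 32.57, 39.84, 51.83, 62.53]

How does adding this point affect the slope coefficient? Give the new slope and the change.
The slope changes from 4.0830 to 2.8437 (change of -1.2393, or -30.4%).

x = 15.04 lies well outside the original x-range [2.37, 7.98] (x̄ ≈ 4.63), so this observation has high leverage and can move the slope substantially.

Step 1: Update the sums with the new point (n goes from 10 to 11)
Σx  = 46.28 + 15.04 = 61.32
Σy  = 370.83 + 62.53 = 433.36
Σx² = 245.9676 + 15.04² = 245.9676 + 226.2016 = 472.1692
Σxy = 1845.9739 + 15.04×62.53 = 1845.9739 + 940.4512 = 2786.4251

Step 2: Recompute the slope with b₁ = (nΣxy − ΣxΣy) / (nΣx² − (Σx)²)
Numerator   = 11×2786.4251 − 61.32×433.36 = 30650.6761 − 26573.6352 = 4077.0409
Denominator = 11×472.1692 − 61.32² = 5193.8612 − 3760.1424 = 1433.7188
b₁(new) = 4077.0409 / 1433.7188 = 2.8437

(Same formula on the original sums: (10×1845.9739 − 46.28×370.83) / (10×245.9676 − 46.28²) = 1297.7266 / 317.8376 = 4.0830, matching the given fit.)

Step 3: Change in slope
Δβ₁ = 2.8437 − 4.0830 = -1.2393
Relative change = -1.2393 / 4.0830 × 100% = -30.4%
→ the slope decreases when the point is added.

Because the point sits below the extension of the original line at a high-leverage x, it tilts the fit down.
In practice: check such a point for data-entry or measurement error.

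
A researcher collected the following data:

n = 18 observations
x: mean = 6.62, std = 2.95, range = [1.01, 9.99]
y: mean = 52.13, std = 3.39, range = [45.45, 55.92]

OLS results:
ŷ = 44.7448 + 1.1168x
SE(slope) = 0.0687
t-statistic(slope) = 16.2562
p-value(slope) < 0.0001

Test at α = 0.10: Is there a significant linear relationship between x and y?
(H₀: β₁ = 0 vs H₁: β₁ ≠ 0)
Since p-value < 0.0001 < α = 0.10, reject H₀ — the slope is significantly different from 0.

Hypothesis test for the slope coefficient:

H₀: β₁ = 0 (no linear relationship)
H₁: β₁ ≠ 0 (linear relationship exists)

Test statistic: t = β̂₁ / SE(β̂₁) = 1.1168 / 0.0687 = 16.2562

The p-value (<0.0001) is the probability, under H₀, of a t-statistic at least as extreme as |t| = 16.2562 (two-sided, df = n − 2 = 16).

Decision rule: reject H₀ if p-value < α.
p-value < 0.0001 < α = 0.10 → reject H₀.

Conclusion: the linear association between x and y is significant at the 10% level.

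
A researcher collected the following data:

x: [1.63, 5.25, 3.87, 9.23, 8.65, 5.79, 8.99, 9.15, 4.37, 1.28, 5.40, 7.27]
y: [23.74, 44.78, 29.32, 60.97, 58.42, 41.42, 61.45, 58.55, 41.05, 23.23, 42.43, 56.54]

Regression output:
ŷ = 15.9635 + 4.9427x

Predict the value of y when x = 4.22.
ŷ = 36.8217

Plug x = 4.22 into the fitted line:

ŷ = 15.9635 + 4.9427 × 4.22
ŷ = 15.9635 + 20.8582
ŷ = 36.8217

This is the fitted mean response at that x — an individual observation would come with a wider prediction interval.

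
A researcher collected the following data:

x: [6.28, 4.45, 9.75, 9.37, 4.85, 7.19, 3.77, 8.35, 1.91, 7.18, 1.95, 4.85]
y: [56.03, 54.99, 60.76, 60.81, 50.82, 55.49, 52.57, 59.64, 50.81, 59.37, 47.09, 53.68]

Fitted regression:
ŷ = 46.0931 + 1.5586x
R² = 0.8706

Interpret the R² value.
The model explains 87.06% of the variance in y (R² = 0.8706), leaving 12.94% unexplained; the fit is strong.

R² (coefficient of determination) measures the proportion of variance in y explained by the regression model.

Here R² = 0.8706:
- Explained: 87.06% of the variation in y
- Unexplained (residual): 100% − 87.06% = 12.94%
- Rule of thumb (below 0.3 weak; 0.3 to below 0.7 moderate; 0.7 and above strong) → strong

Note: R² never decreases when predictors are added, so it should not be used alone to compare models of different size.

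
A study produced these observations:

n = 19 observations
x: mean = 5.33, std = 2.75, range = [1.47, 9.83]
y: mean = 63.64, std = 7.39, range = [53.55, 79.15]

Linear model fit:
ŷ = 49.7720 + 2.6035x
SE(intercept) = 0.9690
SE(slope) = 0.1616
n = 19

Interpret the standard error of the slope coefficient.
SE(β̂₁) = 0.1616 is the estimated standard deviation of the slope estimate across repeated samples; relative to β̂₁ = 2.6035 that is 6.2%, a precise estimate.

SE(β̂₁) = s / √Sxx, where s is the residual standard deviation and Sxx = Σ(x − x̄)². It is the yardstick for how far β̂₁ = 2.6035 could plausibly be from the true slope.

Relative precision:
- SE / |β̂₁| = 0.1616 / 2.6035 = 6.2%
- Rule of thumb (under 20%: precise; 20% to under 50%: moderately precise; 50% or more: imprecise) → precise

Rough 95% range (±2 SE): 2.6035 ± 0.3232 → (2.2803, 2.9267).

What drives SE(β̂₁): wider spread of x values → smaller SE.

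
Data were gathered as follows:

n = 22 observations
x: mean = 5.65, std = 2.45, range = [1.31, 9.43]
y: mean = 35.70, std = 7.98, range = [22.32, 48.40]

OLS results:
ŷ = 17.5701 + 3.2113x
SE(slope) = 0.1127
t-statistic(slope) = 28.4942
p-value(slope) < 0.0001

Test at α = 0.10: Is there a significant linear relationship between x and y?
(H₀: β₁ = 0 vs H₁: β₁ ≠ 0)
p-value < 0.0001 < α = 0.10, so we reject H₀. The relationship is significant.

Hypothesis test for the slope coefficient:

H₀: β₁ = 0 (no linear relationship)
H₁: β₁ ≠ 0 (linear relationship exists)

Test statistic: t = β̂₁ / SE(β̂₁) = 3.2113 / 0.1127 = 28.4942

With df = 20, the two-sided p-value for |t| = 28.4942 is <0.0001.

Decision rule: reject H₀ if p-value < α.
p-value < 0.0001 < α = 0.10 → reject H₀.

Conclusion: the linear association between x and y is significant at the 10% level.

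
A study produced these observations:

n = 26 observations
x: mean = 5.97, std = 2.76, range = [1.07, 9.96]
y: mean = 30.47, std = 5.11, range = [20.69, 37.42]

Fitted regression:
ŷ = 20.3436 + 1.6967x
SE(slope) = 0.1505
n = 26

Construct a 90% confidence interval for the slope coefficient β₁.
The 90% CI for β₁ is (1.4392, 1.9542)

Confidence interval for the slope:

The 90% CI for β₁ is: β̂₁ ± t*(α/2, n-2) × SE(β̂₁)

Step 1: Find critical t-value
- Confidence level = 0.9
- Degrees of freedom = n - 2 = 26 - 2 = 24
- t*(α/2, 24) = 1.7109

Step 2: Calculate margin of error
Margin = 1.7109 × 0.1505 = 0.2575

Step 3: Construct interval
CI = 1.6967 ± 0.2575
CI = (1.4392, 1.9542)

Interpretation: intervals built this way capture the true β₁ in 90% of repeated samples; here the plausible range for the per-unit effect of x on y is 1.4392 to 1.9542.
The interval does not include 0, suggesting a significant linear relationship.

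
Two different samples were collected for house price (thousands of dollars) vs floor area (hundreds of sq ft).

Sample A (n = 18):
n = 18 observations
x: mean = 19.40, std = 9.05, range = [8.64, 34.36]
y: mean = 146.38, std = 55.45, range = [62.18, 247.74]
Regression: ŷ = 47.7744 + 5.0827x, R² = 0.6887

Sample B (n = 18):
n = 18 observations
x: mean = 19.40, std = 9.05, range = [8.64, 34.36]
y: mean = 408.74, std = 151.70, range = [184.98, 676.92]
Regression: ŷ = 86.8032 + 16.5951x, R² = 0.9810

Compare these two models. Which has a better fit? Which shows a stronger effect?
Model B has the better fit (R² = 0.9810 vs 0.6887). Model B shows the stronger effect (|β₁| = 16.5951 vs 5.0827).

Model Comparison:

Which explains more variance? (R²)
- Model A: R² = 0.6887 → 68.87% of variance in house price explained
- Model B: R² = 0.9810 → 98.10% of variance in house price explained
- 0.9810 > 0.6887 → Model B has the better fit

Strength of effect — compare |β₁|:
- Model A: β₁ = 5.0827 → predicted house price rises 5.0827 thousand dollars per additional hundred sq ft of floor area
- Model B: β₁ = 16.5951 → predicted house price rises 16.5951 thousand dollars per additional hundred sq ft of floor area
- |5.0827| < |16.5951| → Model B shows the stronger marginal effect

Note: A steeper slope doesn't make a better model if the scatter around the line is large.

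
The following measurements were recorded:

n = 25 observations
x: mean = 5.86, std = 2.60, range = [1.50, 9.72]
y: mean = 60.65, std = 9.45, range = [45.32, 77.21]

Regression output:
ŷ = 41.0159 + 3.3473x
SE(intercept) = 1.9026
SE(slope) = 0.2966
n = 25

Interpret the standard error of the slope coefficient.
The slope 3.3473 is pinned down to within about ±0.2966 (one SE) by these data — relative uncertainty 8.9%, i.e. precise.

SE(β̂₁) = s / √Sxx, where s is the residual standard deviation and Sxx = Σ(x − x̄)². It is the yardstick for how far β̂₁ = 3.3473 could plausibly be from the true slope.

Relative precision:
- SE / |β̂₁| = 0.2966 / 3.3473 = 8.9%
- Rule of thumb (under 20%: precise; 20% to under 50%: moderately precise; 50% or more: imprecise) → precise

Link to interval estimation: a confidence interval for β₁ is β̂₁ ± t* × 0.2966, so SE sets the half-width per unit of t*.

What drives SE(β̂₁): wider spread of x values → smaller SE.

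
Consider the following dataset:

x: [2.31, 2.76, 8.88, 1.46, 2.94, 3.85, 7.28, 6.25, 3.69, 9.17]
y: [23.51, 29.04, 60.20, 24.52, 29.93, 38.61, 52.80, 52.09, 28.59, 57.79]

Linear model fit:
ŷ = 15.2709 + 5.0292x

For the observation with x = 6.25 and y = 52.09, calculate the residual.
Residual = 5.3866

The residual is the difference between the actual value and the predicted value:

Residual = y - ŷ

Step 1: Calculate predicted value
ŷ = 15.2709 + 5.0292 × 6.25
ŷ = 46.7034

Step 2: Calculate residual
Residual = 52.09 - 46.7034
Residual = 5.3866

The residual is positive, so the observed y = 52.09 sits above the regression line (the line underestimates it by 5.3866).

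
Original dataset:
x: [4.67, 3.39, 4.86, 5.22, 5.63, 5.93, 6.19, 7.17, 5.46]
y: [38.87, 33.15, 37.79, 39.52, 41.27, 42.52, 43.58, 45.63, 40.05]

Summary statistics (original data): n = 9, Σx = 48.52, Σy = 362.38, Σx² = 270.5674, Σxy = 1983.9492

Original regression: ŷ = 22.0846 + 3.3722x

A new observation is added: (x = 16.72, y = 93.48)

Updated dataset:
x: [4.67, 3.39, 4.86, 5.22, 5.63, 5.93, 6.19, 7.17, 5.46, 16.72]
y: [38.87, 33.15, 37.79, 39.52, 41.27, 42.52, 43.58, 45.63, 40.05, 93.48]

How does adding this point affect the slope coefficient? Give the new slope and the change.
The slope changes from 3.3722 to 4.6016 (change of +1.2294, or +36.5%).

The new point has HIGH LEVERAGE: x = 16.72 is far from the original mean x̄ = 48.52/9 ≈ 5.39 (original range [3.39, 7.17]).

Step 1: Update the sums with the new point (n goes from 9 to 10)
Σx  = 48.52 + 16.72 = 65.24
Σy  = 362.38 + 93.48 = 455.86
Σx² = 270.5674 + 16.72² = 270.5674 + 279.5584 = 550.1258
Σxy = 1983.9492 + 16.72×93.48 = 1983.9492 + 1562.9856 = 3546.9348

Step 2: Recompute the slope with b₁ = (nΣxy − ΣxΣy) / (nΣx² − (Σx)²)
Numerator   = 10×3546.9348 − 65.24×455.86 = 35469.3480 − 29740.3064 = 5729.0416
Denominator = 10×550.1258 − 65.24² = 5501.2580 − 4256.2576 = 1245.0004
b₁(new) = 5729.0416 / 1245.0004 = 4.6016

(Same formula on the original sums: (9×1983.9492 − 48.52×362.38) / (9×270.5674 − 48.52²) = 272.8652 / 80.9162 = 3.3722, matching the given fit.)

Step 3: Change in slope
Δβ₁ = 4.6016 − 3.3722 = +1.2294
Relative change = +1.2294 / 3.3722 × 100% = +36.5%
→ the slope increases when the point is added.

Because the point sits above the extension of the original line at a high-leverage x, it tilts the fit up.
In practice: check such a point for data-entry or measurement error.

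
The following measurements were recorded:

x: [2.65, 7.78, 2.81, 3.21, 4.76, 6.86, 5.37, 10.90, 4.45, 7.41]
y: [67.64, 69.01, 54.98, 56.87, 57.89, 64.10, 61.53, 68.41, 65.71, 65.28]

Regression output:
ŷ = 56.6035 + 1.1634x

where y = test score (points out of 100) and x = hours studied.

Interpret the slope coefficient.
On average, test score is about 1.1634 points higher for every extra hour of study time.

The slope coefficient β₁ = 1.1634 represents the marginal effect of study time on test score.

Interpretation:
- Study time up by 1 hour → predicted test score increases by 1.1634 points
- The effect is assumed constant over the observed range of x (linearity)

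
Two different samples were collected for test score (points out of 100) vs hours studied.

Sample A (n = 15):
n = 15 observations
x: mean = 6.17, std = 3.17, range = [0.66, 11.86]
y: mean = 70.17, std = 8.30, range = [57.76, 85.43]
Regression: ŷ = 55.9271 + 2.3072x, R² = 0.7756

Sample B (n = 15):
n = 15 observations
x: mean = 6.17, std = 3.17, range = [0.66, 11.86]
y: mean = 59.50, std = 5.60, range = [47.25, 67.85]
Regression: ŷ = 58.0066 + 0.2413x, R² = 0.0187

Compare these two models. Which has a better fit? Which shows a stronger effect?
Model A has the better fit (R² = 0.7756 vs 0.0187). Model A shows the stronger effect (|β₁| = 2.3072 vs 0.2413).

Model Comparison:

Fit — compare R²:
- Model A: R² = 0.7756 → 77.56% of variance in test score explained
- Model B: R² = 0.0187 → 1.87% of variance in test score explained
- 0.7756 > 0.0187 → Model A has the better fit

Effect size (slope magnitude):
- Model A: β₁ = 2.3072 → predicted test score rises 2.3072 points per additional hour of study time
- Model B: β₁ = 0.2413 → predicted test score rises 0.2413 points per additional hour of study time
- |2.3072| > |0.2413| → Model A shows the stronger marginal effect

Notes:
- A steeper slope doesn't make a better model if the scatter around the line is large.
- R² measures how tightly points cluster around the line; β₁ measures how steep the line is — they answer different questions.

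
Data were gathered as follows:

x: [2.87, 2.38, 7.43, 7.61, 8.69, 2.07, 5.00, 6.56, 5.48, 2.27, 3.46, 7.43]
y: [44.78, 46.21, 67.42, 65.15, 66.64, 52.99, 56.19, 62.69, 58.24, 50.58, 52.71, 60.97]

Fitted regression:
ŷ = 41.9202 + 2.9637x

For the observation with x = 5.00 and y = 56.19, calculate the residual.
Residual = -0.5487

The residual is the difference between the actual value and the predicted value:

Residual = y - ŷ

Step 1: Calculate predicted value
ŷ = 41.9202 + 2.9637 × 5.00
ŷ = 56.7387

Step 2: Calculate residual
Residual = 56.19 - 56.7387
Residual = -0.5487

Interpretation: the model overestimates the actual value by 0.5487 at this point (negative residual → observation lies below the fitted line).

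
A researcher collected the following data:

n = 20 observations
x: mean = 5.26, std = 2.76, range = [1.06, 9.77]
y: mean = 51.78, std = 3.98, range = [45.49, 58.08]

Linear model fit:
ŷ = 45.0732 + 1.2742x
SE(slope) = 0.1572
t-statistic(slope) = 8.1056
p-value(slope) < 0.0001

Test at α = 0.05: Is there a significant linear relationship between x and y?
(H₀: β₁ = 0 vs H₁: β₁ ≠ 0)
Reject H₀: p-value < 0.0001 < α = 0.05. The linear relationship is significant at the 5% level.

Hypothesis test for the slope coefficient:

H₀: β₁ = 0 (no linear relationship)
H₁: β₁ ≠ 0 (linear relationship exists)

Test statistic: t = β̂₁ / SE(β̂₁) = 1.2742 / 0.1572 = 8.1056

p < 0.0001: how often a slope estimate this far from 0 (in SE units) would arise by chance if β₁ were truly 0.

Decision rule: reject H₀ if p-value < α.
p-value < 0.0001 < α = 0.05 → reject H₀.

At α = 0.05 the data do provide convincing evidence of a nonzero slope.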